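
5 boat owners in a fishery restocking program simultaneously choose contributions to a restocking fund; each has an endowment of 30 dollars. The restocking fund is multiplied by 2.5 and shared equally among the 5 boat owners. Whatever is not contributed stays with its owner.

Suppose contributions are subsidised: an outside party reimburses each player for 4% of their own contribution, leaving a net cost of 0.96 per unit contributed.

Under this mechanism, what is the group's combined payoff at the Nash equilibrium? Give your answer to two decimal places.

150.00 dollars

With the mechanism, a contributed unit returns (2.5/5) / 0.96 = 0.5208 per unit of net cost — still below 1 — so contributing 0 remains dominant for every player.
At the Nash equilibrium no one contributes; group total payoff = 5 × 30 = 150.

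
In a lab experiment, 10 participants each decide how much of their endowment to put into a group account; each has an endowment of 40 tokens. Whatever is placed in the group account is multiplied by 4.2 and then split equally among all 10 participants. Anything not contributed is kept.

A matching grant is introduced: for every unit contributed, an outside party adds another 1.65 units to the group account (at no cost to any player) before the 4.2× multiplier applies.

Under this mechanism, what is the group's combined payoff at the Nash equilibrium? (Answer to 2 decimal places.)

4452.00 tokens

Under the mechanism each unit contributed yields 4.2 × 2.65 / 10 = 1.1130 back to its contributor per unit of net cost, which exceeds 1, making full contribution the dominant choice for everyone.
So the Nash equilibrium is full contribution by all 10; the group earns 4.2 × 2.65 × 400 = 4452.00.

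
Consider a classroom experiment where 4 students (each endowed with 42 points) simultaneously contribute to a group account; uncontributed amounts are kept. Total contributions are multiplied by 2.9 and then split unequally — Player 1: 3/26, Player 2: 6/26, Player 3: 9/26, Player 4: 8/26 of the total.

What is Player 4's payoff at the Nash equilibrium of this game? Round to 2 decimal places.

79.48 points

For player j, contributing a unit is worthwhile iff 2.9 × (j's share) ≥ 1, i.e. iff j's share is at least 0.3448.
The only share above 0.3448 is Player 3's 9/26, contributing 42; the remaining 3 contribute 0. Total contributed: 42.
Player 4 keeps 42 and receives 2.9 × 42 × 8/26 = 37.48 from the group account, for a payoff of 79.48.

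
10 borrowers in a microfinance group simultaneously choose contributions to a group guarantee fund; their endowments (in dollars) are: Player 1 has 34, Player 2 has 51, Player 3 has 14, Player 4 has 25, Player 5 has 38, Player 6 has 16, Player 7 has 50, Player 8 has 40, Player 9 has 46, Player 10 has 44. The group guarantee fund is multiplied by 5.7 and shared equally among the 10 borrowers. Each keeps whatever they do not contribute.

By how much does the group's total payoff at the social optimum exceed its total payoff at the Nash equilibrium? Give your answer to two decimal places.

1682.60 dollars

The private return per contributed unit is 5.7/10 = 0.5700 < 1 for every player regardless of endowment, so the Nash equilibrium is zero contribution and the group total is Σ E_j = 34 + 51 + 14 + 25 + 38 + 16 + 50 + 40 + 46 + 44 = 358.
Each contributed unit returns 5.700 to the group, so the social optimum is full contribution by everyone: group total = 5.700 × 358 = 2040.60.
Efficiency loss = (5.700 − 1) × 358 = 1682.60.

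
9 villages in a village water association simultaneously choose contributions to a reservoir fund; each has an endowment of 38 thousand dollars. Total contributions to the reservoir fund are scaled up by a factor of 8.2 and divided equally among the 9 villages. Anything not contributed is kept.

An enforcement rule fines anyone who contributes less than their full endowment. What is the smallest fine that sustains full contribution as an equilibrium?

Given the others contribute fully, the best deviation is to contribute 0 (any partial contribution still incurs the fine and gives up units whose private return 0.9111 is below 1).
Deviating from 38 to 0 saves 38 thousand dollars but forfeits the deviator's share of the drop in the reservoir fund: 8.2/9 × 38 = 34.62.
So the deviation gain is 38 − 34.62 = 3.38, and the fine must be at least 3.38 thousand dollars to wipe it out.

3.38 thousand dollars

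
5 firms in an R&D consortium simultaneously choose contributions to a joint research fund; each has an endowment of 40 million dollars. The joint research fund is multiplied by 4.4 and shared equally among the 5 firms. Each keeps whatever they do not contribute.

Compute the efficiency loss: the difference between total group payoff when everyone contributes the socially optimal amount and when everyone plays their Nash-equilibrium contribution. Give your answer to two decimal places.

680.00 million dollars

Each contributed unit returns 4.4/5 = 0.8800 to its contributor — below 1 — so contributing 0 is dominant for every player. At the Nash equilibrium everyone keeps their 40, and the group total is 5 × 40 = 200.
Each contributed unit returns 4.400 to the group as a whole (0.8800 to each of 5 players), which exceeds 1, so the social optimum is full contribution: group total = 4.400 × 200 = 880.00.
Efficiency loss = 880.00 − 200 = 680.00.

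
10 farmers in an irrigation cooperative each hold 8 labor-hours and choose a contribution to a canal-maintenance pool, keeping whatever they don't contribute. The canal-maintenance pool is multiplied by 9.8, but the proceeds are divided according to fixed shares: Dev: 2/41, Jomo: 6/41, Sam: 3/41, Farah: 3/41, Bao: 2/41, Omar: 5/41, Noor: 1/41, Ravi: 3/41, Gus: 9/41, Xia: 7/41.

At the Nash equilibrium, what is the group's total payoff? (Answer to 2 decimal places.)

361.60 labor-hours

For player j, contributing a unit is worthwhile iff 9.8 × (j's share) ≥ 1, i.e. iff j's share is at least 0.1020.
Jomo, Omar, Gus and Xia are above the threshold, contributing 8 each; the remaining 6 contribute 0. Total contributed: 32.
The canal-maintenance pool pays out 9.8 × 32 = 313.60 in total (split across the unequal shares, but the aggregate is all that matters for the group sum).
The 6 free-riders keep 8 each, adding 48. Group total = 48 + 313.60 = 361.60.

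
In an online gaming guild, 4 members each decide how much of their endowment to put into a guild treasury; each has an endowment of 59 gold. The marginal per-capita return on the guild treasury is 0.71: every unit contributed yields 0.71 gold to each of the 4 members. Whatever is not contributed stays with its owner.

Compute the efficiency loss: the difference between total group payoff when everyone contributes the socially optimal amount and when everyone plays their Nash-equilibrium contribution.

434.24 gold

The private return per contributed unit is 0.71 < 1, so contributing 0 is dominant for every player. At the Nash equilibrium everyone keeps their 59, and the group total is 4 × 59 = 236.
Each contributed unit returns 2.840 to the group as a whole (0.71 to each of 4 players), which exceeds 1, so the social optimum is full contribution: group total = 2.840 × 236 = 670.24.
Efficiency loss = 670.24 − 236 = 434.24.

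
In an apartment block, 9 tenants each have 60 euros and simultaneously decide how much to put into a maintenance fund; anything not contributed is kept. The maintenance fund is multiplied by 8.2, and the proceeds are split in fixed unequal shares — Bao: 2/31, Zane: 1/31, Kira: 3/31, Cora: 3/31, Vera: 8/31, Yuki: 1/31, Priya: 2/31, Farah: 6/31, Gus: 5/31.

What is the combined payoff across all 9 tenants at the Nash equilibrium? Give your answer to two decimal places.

1836.00 euros

For player j, contributing a unit is worthwhile iff 8.2 × (j's share) ≥ 1, i.e. iff j's share is at least 0.1220.
The shares above 0.1220 belong to Vera, Farah and Gus, contributing 60 each; the remaining 6 contribute 0. Total contributed: 180.
The maintenance fund pays out 8.2 × 180 = 1476.00 in total (split across the unequal shares, but the aggregate is all that matters for the group sum).
The 6 free-riders keep 60 each, adding 360. Group total = 360 + 1476.00 = 1836.00.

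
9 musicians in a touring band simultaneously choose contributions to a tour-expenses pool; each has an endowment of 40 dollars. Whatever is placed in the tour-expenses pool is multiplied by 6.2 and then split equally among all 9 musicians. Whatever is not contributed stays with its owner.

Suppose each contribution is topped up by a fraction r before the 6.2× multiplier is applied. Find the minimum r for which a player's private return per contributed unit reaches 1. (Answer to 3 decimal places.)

0.452

With matching at rate r, one contributed unit becomes (1 + r) in the tour-expenses pool and returns 6.2 × (1 + r) / 9 to the contributor.
Setting this equal to 1: 1 + r = 9/6.2 = 1.4516.
So the minimum matching rate is r = 1.4516 − 1 = 0.452.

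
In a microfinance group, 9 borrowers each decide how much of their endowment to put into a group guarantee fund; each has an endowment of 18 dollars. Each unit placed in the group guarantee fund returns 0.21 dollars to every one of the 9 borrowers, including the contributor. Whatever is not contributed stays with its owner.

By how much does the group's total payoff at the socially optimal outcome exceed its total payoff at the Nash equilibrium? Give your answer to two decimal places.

The private return per contributed unit is 0.21 < 1, so contributing 0 is dominant for every player. At the Nash equilibrium everyone keeps their 18, and the group total is 9 × 18 = 162.
Each contributed unit returns 1.890 to the group as a whole (0.21 to each of 9 players), which exceeds 1, so the social optimum is full contribution: group total = 1.890 × 162 = 306.18.
Efficiency loss = 306.18 − 162 = 144.18.

144.18 dollars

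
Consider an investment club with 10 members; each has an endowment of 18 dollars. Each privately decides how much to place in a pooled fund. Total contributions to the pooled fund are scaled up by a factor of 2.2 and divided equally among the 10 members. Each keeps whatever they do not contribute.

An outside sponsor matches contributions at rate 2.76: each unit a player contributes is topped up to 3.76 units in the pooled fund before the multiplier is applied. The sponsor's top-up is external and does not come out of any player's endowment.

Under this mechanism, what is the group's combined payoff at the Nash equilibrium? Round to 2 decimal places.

With the mechanism, a contributed unit returns 2.2 × 3.76 / 10 = 0.8272 per unit of net cost — still below 1 — so contributing 0 remains dominant for every player.
At the Nash equilibrium no one contributes; group total payoff = 10 × 18 = 180.

180.00 dollars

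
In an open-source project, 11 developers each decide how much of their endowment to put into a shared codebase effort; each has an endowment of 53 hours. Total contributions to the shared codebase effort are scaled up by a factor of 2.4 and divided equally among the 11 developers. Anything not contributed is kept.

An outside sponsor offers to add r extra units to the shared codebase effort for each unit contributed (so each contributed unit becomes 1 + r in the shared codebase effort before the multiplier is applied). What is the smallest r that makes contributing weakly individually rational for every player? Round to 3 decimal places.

3.583

With matching at rate r, one contributed unit becomes (1 + r) in the shared codebase effort and returns 2.4 × (1 + r) / 11 to the contributor.
Setting this equal to 1: 1 + r = 11/2.4 = 4.5833.
So the minimum matching rate is r = 4.5833 − 1 = 3.583.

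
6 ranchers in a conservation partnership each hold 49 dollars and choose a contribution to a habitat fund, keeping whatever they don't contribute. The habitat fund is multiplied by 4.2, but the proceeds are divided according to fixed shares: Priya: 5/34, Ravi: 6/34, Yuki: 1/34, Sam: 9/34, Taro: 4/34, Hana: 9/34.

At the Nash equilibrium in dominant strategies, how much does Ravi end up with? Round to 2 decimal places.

121.64 dollars

Player j's private return per contributed unit is 4.2 × (j's share). Contributing is weakly dominant for j when that share is at least 1/4.2 = 0.2381, and contributing 0 is dominant otherwise.
The shares above 0.2381 belong to Sam and Hana, contributing 49 each; the remaining 4 contribute 0. Total contributed: 98.
Ravi keeps 49 and receives 4.2 × 98 × 6/34 = 72.64 from the habitat fund, for a payoff of 121.64.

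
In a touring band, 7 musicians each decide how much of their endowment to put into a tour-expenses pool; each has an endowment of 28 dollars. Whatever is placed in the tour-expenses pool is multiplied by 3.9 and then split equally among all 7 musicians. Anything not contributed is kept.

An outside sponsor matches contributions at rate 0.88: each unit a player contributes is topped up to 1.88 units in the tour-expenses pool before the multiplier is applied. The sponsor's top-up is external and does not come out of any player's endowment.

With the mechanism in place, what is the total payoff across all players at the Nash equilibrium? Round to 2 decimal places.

With the mechanism, a contributed unit returns 3.9 × 1.88 / 7 = 1.0474 per unit of net cost to the contributor — now above 1 — so contributing fully is weakly dominant for every player.
At the Nash equilibrium everyone contributes 28. Group total payoff = 3.9 × 1.88 × 196 = 1437.07.

1437.07 dollars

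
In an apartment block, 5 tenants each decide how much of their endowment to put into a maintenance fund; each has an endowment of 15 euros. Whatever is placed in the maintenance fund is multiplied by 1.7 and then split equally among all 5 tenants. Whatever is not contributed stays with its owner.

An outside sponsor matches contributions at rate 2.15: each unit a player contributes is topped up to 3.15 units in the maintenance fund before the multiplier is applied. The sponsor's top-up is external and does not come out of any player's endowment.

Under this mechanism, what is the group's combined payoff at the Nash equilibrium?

The effective private return per unit is now 1.7 × 3.15 / 5 = 1.0710 > 1, so every player's dominant strategy flips to full contribution.
So the Nash equilibrium is full contribution by all 5; the group earns 1.7 × 3.15 × 75 = 401.63.

401.63 euros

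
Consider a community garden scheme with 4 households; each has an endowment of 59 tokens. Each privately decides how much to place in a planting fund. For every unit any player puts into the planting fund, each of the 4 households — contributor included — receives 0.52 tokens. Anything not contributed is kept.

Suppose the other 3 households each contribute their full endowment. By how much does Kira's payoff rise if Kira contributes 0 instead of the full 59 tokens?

Switching from a contribution of 59 to 0 lets Kira keep an extra 59 tokens, but lowers the planting fund by 59, which costs Kira their own share of that drop: 0.52 × 59 = 30.68.
Net gain = 59 − 30.68 = 28.32. The private return per contributed unit (0.52) is below 1, so free-riding is indeed the best response regardless of what the others do.

28.32 tokens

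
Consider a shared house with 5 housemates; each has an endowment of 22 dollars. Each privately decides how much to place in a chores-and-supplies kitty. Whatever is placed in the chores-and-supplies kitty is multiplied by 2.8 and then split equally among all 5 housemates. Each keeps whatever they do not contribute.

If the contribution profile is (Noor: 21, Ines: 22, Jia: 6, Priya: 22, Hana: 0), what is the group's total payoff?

237.80 dollars

Total contributed: 21 + 22 + 6 + 22 + 0 = 71; total kept: 5 × 22 − 71 = 39.
The chores-and-supplies kitty pays out 2.8 × 71 = 198.80 in aggregate.
Group total = 39 + 198.80 = 237.80.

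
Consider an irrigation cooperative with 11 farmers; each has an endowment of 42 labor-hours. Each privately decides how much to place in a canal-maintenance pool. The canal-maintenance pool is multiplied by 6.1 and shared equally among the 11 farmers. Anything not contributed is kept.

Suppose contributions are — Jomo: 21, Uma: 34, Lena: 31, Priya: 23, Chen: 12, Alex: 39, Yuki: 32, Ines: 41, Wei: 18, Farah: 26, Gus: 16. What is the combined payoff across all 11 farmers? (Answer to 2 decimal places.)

1956.30 labor-hours

Total contributed: 21 + 34 + 31 + 23 + 12 + 39 + 32 + 41 + 18 + 26 + 16 = 293; total kept: 11 × 42 − 293 = 169.
The canal-maintenance pool pays out 6.1 × 293 = 1787.30 in aggregate.
Group total = 169 + 1787.30 = 1956.30.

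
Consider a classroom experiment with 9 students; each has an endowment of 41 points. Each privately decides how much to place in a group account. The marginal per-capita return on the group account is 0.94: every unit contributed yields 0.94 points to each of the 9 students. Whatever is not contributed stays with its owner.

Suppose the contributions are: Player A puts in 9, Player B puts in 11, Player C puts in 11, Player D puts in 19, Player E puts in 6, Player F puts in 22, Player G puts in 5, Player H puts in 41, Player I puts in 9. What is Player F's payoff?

144.02 points

Total contributed: 9 + 11 + 11 + 19 + 6 + 22 + 5 + 41 + 9 = 133.
Each receives 0.94 × 133 = 125.02 from the group account.
Player F keeps 41 − 22 = 19, so Player F's payoff is 19 + 125.02 = 144.02.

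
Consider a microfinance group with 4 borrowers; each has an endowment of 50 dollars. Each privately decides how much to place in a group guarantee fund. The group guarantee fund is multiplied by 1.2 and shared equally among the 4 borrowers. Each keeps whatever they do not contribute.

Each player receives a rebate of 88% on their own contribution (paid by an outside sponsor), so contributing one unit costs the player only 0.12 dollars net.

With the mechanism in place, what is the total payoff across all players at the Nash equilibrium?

416.00 dollars

The effective private return per unit is now (1.2/4) / 0.12 = 2.5000 > 1, so every player's dominant strategy flips to full contribution.
So the Nash equilibrium is full contribution by all 4; the group earns 4 × (50 × 0.88 + 1.2 × 50) = 416.00.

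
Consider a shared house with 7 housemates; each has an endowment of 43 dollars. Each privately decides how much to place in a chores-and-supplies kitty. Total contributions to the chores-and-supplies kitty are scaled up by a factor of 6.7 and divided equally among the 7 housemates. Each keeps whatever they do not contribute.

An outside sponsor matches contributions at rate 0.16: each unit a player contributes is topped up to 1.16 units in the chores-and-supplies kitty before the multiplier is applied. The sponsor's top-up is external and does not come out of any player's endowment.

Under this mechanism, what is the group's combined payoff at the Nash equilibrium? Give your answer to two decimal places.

The effective private return per unit is now 6.7 × 1.16 / 7 = 1.1103 > 1, so every player's dominant strategy flips to full contribution.
So the Nash equilibrium is full contribution by all 7; the group earns 6.7 × 1.16 × 301 = 2339.37.

2339.37 dollars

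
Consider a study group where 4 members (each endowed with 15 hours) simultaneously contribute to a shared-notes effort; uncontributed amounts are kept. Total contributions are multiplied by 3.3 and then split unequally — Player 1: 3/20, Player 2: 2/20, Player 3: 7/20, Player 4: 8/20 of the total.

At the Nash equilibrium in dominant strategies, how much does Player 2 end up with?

For player j, contributing a unit is worthwhile iff 3.3 × (j's share) ≥ 1, i.e. iff j's share is at least 0.3030.
Player 3 and Player 4 clear that bar, contributing 15 each; the remaining 2 contribute 0. Total contributed: 30.
Player 2 keeps 15 and receives 3.3 × 30 × 2/20 = 9.90 from the shared-notes effort, for a payoff of 24.90.

24.90 hours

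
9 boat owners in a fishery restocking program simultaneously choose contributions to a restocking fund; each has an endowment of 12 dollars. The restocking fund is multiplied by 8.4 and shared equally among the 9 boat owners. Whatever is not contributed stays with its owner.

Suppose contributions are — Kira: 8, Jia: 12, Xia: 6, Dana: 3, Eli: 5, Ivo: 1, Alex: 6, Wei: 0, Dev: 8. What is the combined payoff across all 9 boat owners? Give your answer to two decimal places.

Total contributed: 8 + 12 + 6 + 3 + 5 + 1 + 6 + 0 + 8 = 49; total kept: 9 × 12 − 49 = 59.
The restocking fund pays out 8.4 × 49 = 411.60 in aggregate.
Group total = 59 + 411.60 = 470.60.

470.60 dollars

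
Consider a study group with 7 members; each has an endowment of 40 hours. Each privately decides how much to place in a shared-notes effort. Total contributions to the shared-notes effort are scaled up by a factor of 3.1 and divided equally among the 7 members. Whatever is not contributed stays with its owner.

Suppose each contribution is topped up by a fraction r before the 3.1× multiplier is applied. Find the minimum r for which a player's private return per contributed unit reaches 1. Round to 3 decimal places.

1.258

With matching at rate r, one contributed unit becomes (1 + r) in the shared-notes effort and returns 3.1 × (1 + r) / 7 to the contributor.
Setting this equal to 1: 1 + r = 7/3.1 = 2.2581.
So the minimum matching rate is r = 2.2581 − 1 = 1.258.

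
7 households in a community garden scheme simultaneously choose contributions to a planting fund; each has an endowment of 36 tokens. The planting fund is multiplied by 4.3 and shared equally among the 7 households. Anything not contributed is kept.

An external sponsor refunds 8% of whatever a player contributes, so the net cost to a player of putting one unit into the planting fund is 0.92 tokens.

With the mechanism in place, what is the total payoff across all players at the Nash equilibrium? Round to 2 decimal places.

252.00 tokens

With the mechanism, a contributed unit returns (4.3/7) / 0.92 = 0.6677 per unit of net cost — still below 1 — so contributing 0 remains dominant for every player.
Everyone keeps their endowment and the group total is 7 × 36 = 252.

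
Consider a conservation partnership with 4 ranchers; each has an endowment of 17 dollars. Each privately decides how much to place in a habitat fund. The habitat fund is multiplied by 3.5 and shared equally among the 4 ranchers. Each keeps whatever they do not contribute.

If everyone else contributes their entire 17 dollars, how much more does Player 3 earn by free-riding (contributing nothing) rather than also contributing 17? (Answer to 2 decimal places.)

Switching from a contribution of 17 to 0 lets Player 3 keep an extra 17 dollars, but lowers the habitat fund by 17, which costs Player 3 their own share of that drop: 3.5/4 × 17 = 14.87.
Net gain = 17 − 14.87 = 2.13. The private return per contributed unit (0.8750) is below 1, so free-riding is indeed the best response regardless of what the others do.

2.13 dollars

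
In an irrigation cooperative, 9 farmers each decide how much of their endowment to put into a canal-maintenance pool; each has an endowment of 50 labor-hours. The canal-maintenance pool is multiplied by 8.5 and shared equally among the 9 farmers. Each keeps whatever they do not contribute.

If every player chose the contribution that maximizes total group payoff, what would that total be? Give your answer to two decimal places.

Each contributed unit returns 8.500 to the group as a whole (0.9444 to each of 9 players), which exceeds 1, so the social optimum is full contribution: group total = 8.500 × 450 = 3825.00.

3825.00 labor-hours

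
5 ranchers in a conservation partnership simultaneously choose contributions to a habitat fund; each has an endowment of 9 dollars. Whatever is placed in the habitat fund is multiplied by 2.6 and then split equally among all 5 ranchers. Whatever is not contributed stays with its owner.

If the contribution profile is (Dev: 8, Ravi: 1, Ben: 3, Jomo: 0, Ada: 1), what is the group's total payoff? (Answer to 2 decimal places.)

65.80 dollars

Total contributed: 8 + 1 + 3 + 0 + 1 = 13; total kept: 5 × 9 − 13 = 32.
The habitat fund pays out 2.6 × 13 = 33.80 in aggregate.
Group total = 32 + 33.80 = 65.80.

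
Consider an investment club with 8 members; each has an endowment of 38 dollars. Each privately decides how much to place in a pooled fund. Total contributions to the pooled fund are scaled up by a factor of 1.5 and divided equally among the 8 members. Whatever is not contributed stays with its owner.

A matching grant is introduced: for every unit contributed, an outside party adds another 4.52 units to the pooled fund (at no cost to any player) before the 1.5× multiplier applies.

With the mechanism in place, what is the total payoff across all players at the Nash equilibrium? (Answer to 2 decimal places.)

The effective private return per unit is now 1.5 × 5.52 / 8 = 1.0350 > 1, so every player's dominant strategy flips to full contribution.
At the Nash equilibrium everyone contributes 38. Group total payoff = 1.5 × 5.52 × 304 = 2517.12.

2517.12 dollars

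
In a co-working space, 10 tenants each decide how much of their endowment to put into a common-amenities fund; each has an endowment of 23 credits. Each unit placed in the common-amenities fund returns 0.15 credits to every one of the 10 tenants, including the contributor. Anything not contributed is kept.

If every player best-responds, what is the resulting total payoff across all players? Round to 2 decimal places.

The private return per contributed unit is 0.15 < 1, so contributing 0 is dominant for every player. At the Nash equilibrium everyone keeps their 23, and the group total is 10 × 23 = 230.

230.00 credits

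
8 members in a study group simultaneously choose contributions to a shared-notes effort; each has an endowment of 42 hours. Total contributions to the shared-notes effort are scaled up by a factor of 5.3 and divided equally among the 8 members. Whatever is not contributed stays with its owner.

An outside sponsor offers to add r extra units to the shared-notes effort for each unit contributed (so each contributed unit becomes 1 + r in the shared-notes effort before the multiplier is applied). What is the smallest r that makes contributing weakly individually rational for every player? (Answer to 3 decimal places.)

With matching at rate r, one contributed unit becomes (1 + r) in the shared-notes effort and returns 5.3 × (1 + r) / 8 to the contributor.
Setting this equal to 1: 1 + r = 8/5.3 = 1.5094.
So the minimum matching rate is r = 1.5094 − 1 = 0.509.

0.509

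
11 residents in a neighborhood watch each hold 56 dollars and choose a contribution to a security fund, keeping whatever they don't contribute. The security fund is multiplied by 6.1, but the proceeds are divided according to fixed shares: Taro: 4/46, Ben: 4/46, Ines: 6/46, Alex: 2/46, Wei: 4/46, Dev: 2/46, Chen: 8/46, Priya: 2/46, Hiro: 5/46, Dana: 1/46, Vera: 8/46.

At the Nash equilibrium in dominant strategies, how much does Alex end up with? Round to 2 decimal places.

85.70 dollars

For player j, contributing a unit is worthwhile iff 6.1 × (j's share) ≥ 1, i.e. iff j's share is at least 0.1639.
Chen and Vera clear that bar, contributing 56 each; the remaining 9 contribute 0. Total contributed: 112.
Alex keeps 56 and receives 6.1 × 112 × 2/46 = 29.70 from the security fund, for a payoff of 85.70.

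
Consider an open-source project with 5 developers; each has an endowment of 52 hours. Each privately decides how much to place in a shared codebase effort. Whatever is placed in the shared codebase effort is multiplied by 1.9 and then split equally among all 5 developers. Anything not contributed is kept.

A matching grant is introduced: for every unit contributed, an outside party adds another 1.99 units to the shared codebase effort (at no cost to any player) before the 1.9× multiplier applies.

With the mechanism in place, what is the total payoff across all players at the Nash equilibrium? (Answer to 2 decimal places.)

1477.06 hours

With the mechanism, a contributed unit returns 1.9 × 2.99 / 5 = 1.1362 per unit of net cost to the contributor — now above 1 — so contributing fully is weakly dominant for every player.
So the Nash equilibrium is full contribution by all 5; the group earns 1.9 × 2.99 × 260 = 1477.06.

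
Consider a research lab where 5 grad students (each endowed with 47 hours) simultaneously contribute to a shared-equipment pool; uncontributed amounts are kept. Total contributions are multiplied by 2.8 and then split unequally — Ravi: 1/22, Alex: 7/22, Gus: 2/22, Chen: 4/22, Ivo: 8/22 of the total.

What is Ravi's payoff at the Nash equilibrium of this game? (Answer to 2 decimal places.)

52.98 hours

Each unit j contributes comes back to j as 2.8 × (j's share), so j prefers to contribute only if that share exceeds 1/2.8 = 0.3571; otherwise keeping the unit dominates.
Only Ivo (8/22) clears that bar, contributing 47; the remaining 4 contribute 0. Total contributed: 47.
Ravi keeps 47 and receives 2.8 × 47 × 1/22 = 5.98 from the shared-equipment pool, for a payoff of 52.98.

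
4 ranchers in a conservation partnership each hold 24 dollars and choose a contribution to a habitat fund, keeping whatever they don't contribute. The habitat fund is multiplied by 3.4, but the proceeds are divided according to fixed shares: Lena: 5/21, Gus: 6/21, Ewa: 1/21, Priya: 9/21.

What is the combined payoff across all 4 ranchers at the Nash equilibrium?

Each unit j contributes comes back to j as 3.4 × (j's share), so j prefers to contribute only if that share exceeds 1/3.4 = 0.2941; otherwise keeping the unit dominates.
Priya alone (share 9/21) is above the threshold, contributing 24; the remaining 3 contribute 0. Total contributed: 24.
The habitat fund pays out 3.4 × 24 = 81.60 in total (split across the unequal shares, but the aggregate is all that matters for the group sum).
The 3 free-riders keep 24 each, adding 72. Group total = 72 + 81.60 = 153.60.

153.60 dollars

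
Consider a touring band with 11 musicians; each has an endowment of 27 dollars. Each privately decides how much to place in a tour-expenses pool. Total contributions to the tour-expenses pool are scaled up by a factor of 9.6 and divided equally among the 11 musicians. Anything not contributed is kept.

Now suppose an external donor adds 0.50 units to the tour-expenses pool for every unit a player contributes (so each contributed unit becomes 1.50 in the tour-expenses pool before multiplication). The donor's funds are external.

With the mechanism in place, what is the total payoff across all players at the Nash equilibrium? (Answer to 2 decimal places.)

4276.80 dollars

Under the mechanism each unit contributed yields 9.6 × 1.50 / 11 = 1.3091 back to its contributor per unit of net cost, which exceeds 1, making full contribution the dominant choice for everyone.
So the Nash equilibrium is full contribution by all 11; the group earns 9.6 × 1.50 × 297 = 4276.80.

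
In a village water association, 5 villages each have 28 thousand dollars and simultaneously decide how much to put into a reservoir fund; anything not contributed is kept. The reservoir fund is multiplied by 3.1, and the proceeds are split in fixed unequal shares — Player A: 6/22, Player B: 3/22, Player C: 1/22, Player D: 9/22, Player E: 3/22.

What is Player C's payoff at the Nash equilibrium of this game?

31.95 thousand dollars

A player with share s gets back 3.1·s per unit contributed, so full contribution is dominant for anyone with s > 1/3.1 = 0.3226 and zero contribution is dominant for anyone below.
The only share above 0.3226 is Player D's 9/22, contributing 28; the remaining 4 contribute 0. Total contributed: 28.
Player C keeps 28 and receives 3.1 × 28 × 1/22 = 3.95 from the reservoir fund, for a payoff of 31.95.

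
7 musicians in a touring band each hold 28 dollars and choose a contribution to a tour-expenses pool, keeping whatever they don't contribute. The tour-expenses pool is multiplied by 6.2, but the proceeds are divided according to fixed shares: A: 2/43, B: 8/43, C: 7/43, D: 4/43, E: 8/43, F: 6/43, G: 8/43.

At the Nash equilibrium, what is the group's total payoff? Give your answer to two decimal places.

778.40 dollars

Each unit j contributes comes back to j as 6.2 × (j's share), so j prefers to contribute only if that share exceeds 1/6.2 = 0.1613; otherwise keeping the unit dominates.
B, C, E and G clear that bar, contributing 28 each; the remaining 3 contribute 0. Total contributed: 112.
The tour-expenses pool pays out 6.2 × 112 = 694.40 in total (split across the unequal shares, but the aggregate is all that matters for the group sum).
The 3 free-riders keep 28 each, adding 84. Group total = 84 + 694.40 = 778.40.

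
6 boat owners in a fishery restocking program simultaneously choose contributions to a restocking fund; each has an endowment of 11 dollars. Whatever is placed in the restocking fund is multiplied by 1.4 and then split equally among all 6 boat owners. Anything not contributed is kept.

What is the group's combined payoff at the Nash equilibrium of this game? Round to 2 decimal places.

Each contributed unit returns 1.4/6 = 0.2333 to its contributor — below 1 — so contributing 0 is dominant for every player. At the Nash equilibrium everyone keeps their 11, and the group total is 6 × 11 = 66.

66.00 dollars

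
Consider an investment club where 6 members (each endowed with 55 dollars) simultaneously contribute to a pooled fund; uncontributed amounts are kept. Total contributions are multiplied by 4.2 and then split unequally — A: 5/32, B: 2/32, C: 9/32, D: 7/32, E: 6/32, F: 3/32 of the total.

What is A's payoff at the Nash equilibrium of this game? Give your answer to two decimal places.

91.09 dollars

Each unit j contributes comes back to j as 4.2 × (j's share), so j prefers to contribute only if that share exceeds 1/4.2 = 0.2381; otherwise keeping the unit dominates.
Only C (9/32) clears that bar, contributing 55; the remaining 5 contribute 0. Total contributed: 55.
A keeps 55 and receives 4.2 × 55 × 5/32 = 36.09 from the pooled fund, for a payoff of 91.09.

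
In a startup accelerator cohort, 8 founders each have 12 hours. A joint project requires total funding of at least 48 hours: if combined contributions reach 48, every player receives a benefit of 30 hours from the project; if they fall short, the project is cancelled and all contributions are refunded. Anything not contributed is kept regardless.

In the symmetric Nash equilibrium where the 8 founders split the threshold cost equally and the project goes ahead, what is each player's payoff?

Equal share of the threshold: 48/8 = 6.
At this profile no one gains by cutting their contribution: any cut drops the total below 48, the project is cancelled, contributions are refunded, and the deviator ends with 12, which is less than 12 − 6 + 30 = 36. Contributing more than 6 just wastes the excess. So contributing exactly 6 is a best response.
Each player's payoff: 12 − 6 + 30 = 36.

36 hours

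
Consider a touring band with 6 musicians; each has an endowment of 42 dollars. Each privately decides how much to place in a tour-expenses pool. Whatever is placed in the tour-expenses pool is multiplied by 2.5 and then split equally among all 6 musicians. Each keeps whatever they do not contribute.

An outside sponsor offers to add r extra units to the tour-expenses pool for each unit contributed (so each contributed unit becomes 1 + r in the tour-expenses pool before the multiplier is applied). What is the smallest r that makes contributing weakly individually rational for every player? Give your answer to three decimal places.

1.400

With matching at rate r, one contributed unit becomes (1 + r) in the tour-expenses pool and returns 2.5 × (1 + r) / 6 to the contributor.
Setting this equal to 1: 1 + r = 6/2.5 = 2.4000.
So the minimum matching rate is r = 2.4000 − 1 = 1.400.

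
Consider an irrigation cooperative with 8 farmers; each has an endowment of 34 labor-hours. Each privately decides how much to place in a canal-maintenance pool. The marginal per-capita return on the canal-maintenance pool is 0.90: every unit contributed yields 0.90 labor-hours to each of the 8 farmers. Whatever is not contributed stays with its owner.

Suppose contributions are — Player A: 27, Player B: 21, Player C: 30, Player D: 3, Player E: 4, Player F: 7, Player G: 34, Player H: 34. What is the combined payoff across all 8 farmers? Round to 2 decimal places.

1264.00 labor-hours

Total contributed: 27 + 21 + 30 + 3 + 4 + 7 + 34 + 34 = 160; total kept: 8 × 34 − 160 = 112.
The canal-maintenance pool pays out 0.90 × 8 × 160 = 1152.00 in aggregate.
Group total = 112 + 1152.00 = 1264.00.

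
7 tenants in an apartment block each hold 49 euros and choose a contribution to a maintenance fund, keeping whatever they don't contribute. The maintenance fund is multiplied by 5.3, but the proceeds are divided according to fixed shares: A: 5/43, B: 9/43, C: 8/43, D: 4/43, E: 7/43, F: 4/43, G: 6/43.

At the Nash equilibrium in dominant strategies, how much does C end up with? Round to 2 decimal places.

Player j's private return per contributed unit is 5.3 × (j's share). Contributing is weakly dominant for j when that share is at least 1/5.3 = 0.1887, and contributing 0 is dominant otherwise.
Only B (9/43) clears that bar, contributing 49; the remaining 6 contribute 0. Total contributed: 49.
C keeps 49 and receives 5.3 × 49 × 8/43 = 48.32 from the maintenance fund, for a payoff of 97.32.

97.32 euros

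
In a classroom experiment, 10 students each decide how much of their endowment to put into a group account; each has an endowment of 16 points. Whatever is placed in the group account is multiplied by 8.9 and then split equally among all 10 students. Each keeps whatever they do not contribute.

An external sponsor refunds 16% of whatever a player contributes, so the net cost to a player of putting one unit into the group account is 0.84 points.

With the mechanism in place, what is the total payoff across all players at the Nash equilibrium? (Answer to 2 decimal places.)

1449.60 points

With the mechanism, a contributed unit returns (8.9/10) / 0.84 = 1.0595 per unit of net cost to the contributor — now above 1 — so contributing fully is weakly dominant for every player.
At the Nash equilibrium everyone contributes 16. Group total payoff = 10 × (16 × 0.16 + 8.9 × 16) = 1449.60.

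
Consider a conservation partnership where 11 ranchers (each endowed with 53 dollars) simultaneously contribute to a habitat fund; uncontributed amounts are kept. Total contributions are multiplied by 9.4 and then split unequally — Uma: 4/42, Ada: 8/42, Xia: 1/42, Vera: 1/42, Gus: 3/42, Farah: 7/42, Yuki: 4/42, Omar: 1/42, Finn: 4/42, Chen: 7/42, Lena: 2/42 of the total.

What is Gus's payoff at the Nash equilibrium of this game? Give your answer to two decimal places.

159.76 dollars

Player j's private return per contributed unit is 9.4 × (j's share). Contributing is weakly dominant for j when that share is at least 1/9.4 = 0.1064, and contributing 0 is dominant otherwise.
Ada, Farah and Chen are above the threshold, contributing 53 each; the remaining 8 contribute 0. Total contributed: 159.
Gus keeps 53 and receives 9.4 × 159 × 3/42 = 106.76 from the habitat fund, for a payoff of 159.76.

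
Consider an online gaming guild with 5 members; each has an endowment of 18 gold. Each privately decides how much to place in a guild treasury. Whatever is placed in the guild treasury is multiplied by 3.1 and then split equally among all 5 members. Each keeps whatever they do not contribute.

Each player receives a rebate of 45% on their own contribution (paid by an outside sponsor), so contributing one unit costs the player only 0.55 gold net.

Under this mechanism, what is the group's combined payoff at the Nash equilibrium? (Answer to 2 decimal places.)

319.50 gold

Under the mechanism each unit contributed yields (3.1/5) / 0.55 = 1.1273 back to its contributor per unit of net cost, which exceeds 1, making full contribution the dominant choice for everyone.
At the Nash equilibrium everyone contributes 18. Group total payoff = 5 × (18 × 0.45 + 3.1 × 18) = 319.50.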